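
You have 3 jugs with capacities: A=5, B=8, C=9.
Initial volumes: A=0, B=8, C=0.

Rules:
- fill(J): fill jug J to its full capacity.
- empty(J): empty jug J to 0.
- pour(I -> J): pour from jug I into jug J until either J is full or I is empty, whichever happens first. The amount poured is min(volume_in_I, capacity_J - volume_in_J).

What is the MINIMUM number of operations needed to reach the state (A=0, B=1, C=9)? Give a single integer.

BFS from (A=0, B=8, C=0). One shortest path:
  1. fill(A) -> (A=5 B=8 C=0)
  2. empty(B) -> (A=5 B=0 C=0)
  3. pour(A -> B) -> (A=0 B=5 C=0)
  4. fill(A) -> (A=5 B=5 C=0)
  5. pour(A -> C) -> (A=0 B=5 C=5)
  6. pour(B -> C) -> (A=0 B=1 C=9)
Reached target in 6 moves.

Answer: 6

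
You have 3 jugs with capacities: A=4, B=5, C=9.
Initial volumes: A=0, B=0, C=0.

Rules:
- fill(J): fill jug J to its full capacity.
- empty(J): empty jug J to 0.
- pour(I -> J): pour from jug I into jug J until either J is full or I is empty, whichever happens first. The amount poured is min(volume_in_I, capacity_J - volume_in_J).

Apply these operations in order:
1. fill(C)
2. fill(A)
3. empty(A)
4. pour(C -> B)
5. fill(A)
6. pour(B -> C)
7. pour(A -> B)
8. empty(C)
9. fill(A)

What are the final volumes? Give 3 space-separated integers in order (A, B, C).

Step 1: fill(C) -> (A=0 B=0 C=9)
Step 2: fill(A) -> (A=4 B=0 C=9)
Step 3: empty(A) -> (A=0 B=0 C=9)
Step 4: pour(C -> B) -> (A=0 B=5 C=4)
Step 5: fill(A) -> (A=4 B=5 C=4)
Step 6: pour(B -> C) -> (A=4 B=0 C=9)
Step 7: pour(A -> B) -> (A=0 B=4 C=9)
Step 8: empty(C) -> (A=0 B=4 C=0)
Step 9: fill(A) -> (A=4 B=4 C=0)

Answer: 4 4 0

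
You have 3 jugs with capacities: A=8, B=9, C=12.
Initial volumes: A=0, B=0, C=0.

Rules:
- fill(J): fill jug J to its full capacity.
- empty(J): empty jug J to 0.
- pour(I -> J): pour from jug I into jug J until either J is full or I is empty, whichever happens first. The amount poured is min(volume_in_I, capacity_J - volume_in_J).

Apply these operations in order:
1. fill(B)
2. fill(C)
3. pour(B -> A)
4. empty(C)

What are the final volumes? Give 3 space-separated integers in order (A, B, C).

Step 1: fill(B) -> (A=0 B=9 C=0)
Step 2: fill(C) -> (A=0 B=9 C=12)
Step 3: pour(B -> A) -> (A=8 B=1 C=12)
Step 4: empty(C) -> (A=8 B=1 C=0)

Answer: 8 1 0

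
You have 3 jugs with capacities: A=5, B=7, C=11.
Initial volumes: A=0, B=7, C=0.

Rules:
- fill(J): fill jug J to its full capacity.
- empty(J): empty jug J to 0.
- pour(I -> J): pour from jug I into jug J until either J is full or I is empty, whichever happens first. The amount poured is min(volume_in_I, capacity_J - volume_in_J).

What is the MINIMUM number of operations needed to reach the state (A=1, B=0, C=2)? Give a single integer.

BFS from (A=0, B=7, C=0). One shortest path:
  1. pour(B -> C) -> (A=0 B=0 C=7)
  2. fill(B) -> (A=0 B=7 C=7)
  3. pour(B -> A) -> (A=5 B=2 C=7)
  4. pour(A -> C) -> (A=1 B=2 C=11)
  5. empty(C) -> (A=1 B=2 C=0)
  6. pour(B -> C) -> (A=1 B=0 C=2)
Reached target in 6 moves.

Answer: 6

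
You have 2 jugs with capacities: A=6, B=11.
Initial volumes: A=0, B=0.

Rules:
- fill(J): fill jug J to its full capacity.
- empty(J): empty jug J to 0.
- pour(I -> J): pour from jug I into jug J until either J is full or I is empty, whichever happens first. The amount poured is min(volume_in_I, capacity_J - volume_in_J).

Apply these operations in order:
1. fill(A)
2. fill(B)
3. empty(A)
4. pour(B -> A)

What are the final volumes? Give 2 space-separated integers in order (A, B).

Step 1: fill(A) -> (A=6 B=0)
Step 2: fill(B) -> (A=6 B=11)
Step 3: empty(A) -> (A=0 B=11)
Step 4: pour(B -> A) -> (A=6 B=5)

Answer: 6 5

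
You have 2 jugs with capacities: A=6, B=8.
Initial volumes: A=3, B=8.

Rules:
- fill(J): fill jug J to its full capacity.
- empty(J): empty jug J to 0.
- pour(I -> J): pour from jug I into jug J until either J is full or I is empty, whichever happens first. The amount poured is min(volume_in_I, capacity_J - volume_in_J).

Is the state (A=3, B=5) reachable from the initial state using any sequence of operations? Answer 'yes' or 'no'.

Answer: no

Derivation:
BFS explored all 28 reachable states.
Reachable set includes: (0,0), (0,1), (0,2), (0,3), (0,4), (0,5), (0,6), (0,7), (0,8), (1,0), (1,8), (2,0) ...
Target (A=3, B=5) not in reachable set → no.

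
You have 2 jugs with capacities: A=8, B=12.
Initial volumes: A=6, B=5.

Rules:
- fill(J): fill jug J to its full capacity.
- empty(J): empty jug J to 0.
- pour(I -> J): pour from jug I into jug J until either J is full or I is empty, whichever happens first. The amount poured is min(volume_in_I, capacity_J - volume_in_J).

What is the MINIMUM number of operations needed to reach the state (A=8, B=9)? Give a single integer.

Answer: 4

Derivation:
BFS from (A=6, B=5). One shortest path:
  1. empty(A) -> (A=0 B=5)
  2. pour(B -> A) -> (A=5 B=0)
  3. fill(B) -> (A=5 B=12)
  4. pour(B -> A) -> (A=8 B=9)
Reached target in 4 moves.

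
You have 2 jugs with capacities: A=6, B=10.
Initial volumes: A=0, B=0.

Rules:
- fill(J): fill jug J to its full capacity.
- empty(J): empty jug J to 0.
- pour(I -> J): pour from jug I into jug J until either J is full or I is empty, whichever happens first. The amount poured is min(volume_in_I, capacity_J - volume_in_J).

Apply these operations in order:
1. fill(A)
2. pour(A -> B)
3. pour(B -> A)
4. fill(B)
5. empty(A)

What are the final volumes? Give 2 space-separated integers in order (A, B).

Step 1: fill(A) -> (A=6 B=0)
Step 2: pour(A -> B) -> (A=0 B=6)
Step 3: pour(B -> A) -> (A=6 B=0)
Step 4: fill(B) -> (A=6 B=10)
Step 5: empty(A) -> (A=0 B=10)

Answer: 0 10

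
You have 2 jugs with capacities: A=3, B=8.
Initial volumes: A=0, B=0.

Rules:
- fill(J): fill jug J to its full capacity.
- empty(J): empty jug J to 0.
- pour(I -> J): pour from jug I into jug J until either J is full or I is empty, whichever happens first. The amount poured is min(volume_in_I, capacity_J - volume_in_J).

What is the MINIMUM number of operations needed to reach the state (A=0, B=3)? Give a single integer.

Answer: 2

Derivation:
BFS from (A=0, B=0). One shortest path:
  1. fill(A) -> (A=3 B=0)
  2. pour(A -> B) -> (A=0 B=3)
Reached target in 2 moves.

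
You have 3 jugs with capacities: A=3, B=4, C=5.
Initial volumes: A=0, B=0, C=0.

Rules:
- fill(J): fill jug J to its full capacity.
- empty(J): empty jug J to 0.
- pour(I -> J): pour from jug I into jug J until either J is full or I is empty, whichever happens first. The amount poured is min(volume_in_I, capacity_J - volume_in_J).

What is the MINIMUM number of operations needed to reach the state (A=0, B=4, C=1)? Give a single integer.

Answer: 2

Derivation:
BFS from (A=0, B=0, C=0). One shortest path:
  1. fill(C) -> (A=0 B=0 C=5)
  2. pour(C -> B) -> (A=0 B=4 C=1)
Reached target in 2 moves.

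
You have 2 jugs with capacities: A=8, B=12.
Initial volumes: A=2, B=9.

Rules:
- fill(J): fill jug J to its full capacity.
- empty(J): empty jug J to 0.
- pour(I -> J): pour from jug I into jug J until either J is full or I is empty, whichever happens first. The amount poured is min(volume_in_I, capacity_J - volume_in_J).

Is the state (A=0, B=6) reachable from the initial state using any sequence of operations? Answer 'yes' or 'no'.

Answer: yes

Derivation:
BFS from (A=2, B=9):
  1. fill(B) -> (A=2 B=12)
  2. pour(B -> A) -> (A=8 B=6)
  3. empty(A) -> (A=0 B=6)
Target reached → yes.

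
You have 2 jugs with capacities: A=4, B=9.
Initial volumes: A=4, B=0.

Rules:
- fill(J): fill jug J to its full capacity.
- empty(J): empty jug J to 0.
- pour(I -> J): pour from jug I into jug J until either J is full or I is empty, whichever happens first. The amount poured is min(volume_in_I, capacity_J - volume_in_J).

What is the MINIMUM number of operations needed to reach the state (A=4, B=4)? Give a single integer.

Answer: 2

Derivation:
BFS from (A=4, B=0). One shortest path:
  1. pour(A -> B) -> (A=0 B=4)
  2. fill(A) -> (A=4 B=4)
Reached target in 2 moves.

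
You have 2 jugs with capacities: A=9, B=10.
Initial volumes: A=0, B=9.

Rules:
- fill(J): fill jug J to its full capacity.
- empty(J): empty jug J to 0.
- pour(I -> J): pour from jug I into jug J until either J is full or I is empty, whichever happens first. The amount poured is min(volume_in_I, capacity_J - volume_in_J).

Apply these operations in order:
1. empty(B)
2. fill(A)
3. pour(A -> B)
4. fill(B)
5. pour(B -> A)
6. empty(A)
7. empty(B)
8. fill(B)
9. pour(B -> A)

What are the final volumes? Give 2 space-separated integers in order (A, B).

Answer: 9 1

Derivation:
Step 1: empty(B) -> (A=0 B=0)
Step 2: fill(A) -> (A=9 B=0)
Step 3: pour(A -> B) -> (A=0 B=9)
Step 4: fill(B) -> (A=0 B=10)
Step 5: pour(B -> A) -> (A=9 B=1)
Step 6: empty(A) -> (A=0 B=1)
Step 7: empty(B) -> (A=0 B=0)
Step 8: fill(B) -> (A=0 B=10)
Step 9: pour(B -> A) -> (A=9 B=1)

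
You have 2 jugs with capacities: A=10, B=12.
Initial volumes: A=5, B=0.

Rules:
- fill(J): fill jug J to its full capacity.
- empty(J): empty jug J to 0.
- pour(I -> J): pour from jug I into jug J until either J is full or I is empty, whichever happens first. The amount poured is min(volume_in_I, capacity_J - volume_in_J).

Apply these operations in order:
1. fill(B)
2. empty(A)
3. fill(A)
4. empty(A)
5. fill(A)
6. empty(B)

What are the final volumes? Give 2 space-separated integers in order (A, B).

Step 1: fill(B) -> (A=5 B=12)
Step 2: empty(A) -> (A=0 B=12)
Step 3: fill(A) -> (A=10 B=12)
Step 4: empty(A) -> (A=0 B=12)
Step 5: fill(A) -> (A=10 B=12)
Step 6: empty(B) -> (A=10 B=0)

Answer: 10 0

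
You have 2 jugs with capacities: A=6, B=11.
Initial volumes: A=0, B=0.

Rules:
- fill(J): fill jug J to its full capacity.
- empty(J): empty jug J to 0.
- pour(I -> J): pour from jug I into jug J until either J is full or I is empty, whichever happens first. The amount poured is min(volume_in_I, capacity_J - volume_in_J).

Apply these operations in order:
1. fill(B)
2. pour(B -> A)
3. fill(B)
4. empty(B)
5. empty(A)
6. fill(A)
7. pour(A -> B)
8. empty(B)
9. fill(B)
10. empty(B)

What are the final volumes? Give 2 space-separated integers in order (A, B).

Step 1: fill(B) -> (A=0 B=11)
Step 2: pour(B -> A) -> (A=6 B=5)
Step 3: fill(B) -> (A=6 B=11)
Step 4: empty(B) -> (A=6 B=0)
Step 5: empty(A) -> (A=0 B=0)
Step 6: fill(A) -> (A=6 B=0)
Step 7: pour(A -> B) -> (A=0 B=6)
Step 8: empty(B) -> (A=0 B=0)
Step 9: fill(B) -> (A=0 B=11)
Step 10: empty(B) -> (A=0 B=0)

Answer: 0 0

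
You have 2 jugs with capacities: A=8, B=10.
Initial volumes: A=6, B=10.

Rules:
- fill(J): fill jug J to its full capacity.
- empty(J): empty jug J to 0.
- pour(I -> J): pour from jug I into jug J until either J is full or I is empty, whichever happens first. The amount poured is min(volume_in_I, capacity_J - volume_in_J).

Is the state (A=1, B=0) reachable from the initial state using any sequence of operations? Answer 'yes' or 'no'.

BFS explored all 18 reachable states.
Reachable set includes: (0,0), (0,2), (0,4), (0,6), (0,8), (0,10), (2,0), (2,10), (4,0), (4,10), (6,0), (6,10) ...
Target (A=1, B=0) not in reachable set → no.

Answer: no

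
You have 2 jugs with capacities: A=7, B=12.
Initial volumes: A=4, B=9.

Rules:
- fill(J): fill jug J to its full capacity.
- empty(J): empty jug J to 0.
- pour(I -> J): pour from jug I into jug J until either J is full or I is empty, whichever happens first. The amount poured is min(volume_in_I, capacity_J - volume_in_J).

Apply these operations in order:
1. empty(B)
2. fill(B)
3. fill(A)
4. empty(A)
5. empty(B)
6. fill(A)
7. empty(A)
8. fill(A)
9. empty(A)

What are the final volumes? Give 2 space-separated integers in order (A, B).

Answer: 0 0

Derivation:
Step 1: empty(B) -> (A=4 B=0)
Step 2: fill(B) -> (A=4 B=12)
Step 3: fill(A) -> (A=7 B=12)
Step 4: empty(A) -> (A=0 B=12)
Step 5: empty(B) -> (A=0 B=0)
Step 6: fill(A) -> (A=7 B=0)
Step 7: empty(A) -> (A=0 B=0)
Step 8: fill(A) -> (A=7 B=0)
Step 9: empty(A) -> (A=0 B=0)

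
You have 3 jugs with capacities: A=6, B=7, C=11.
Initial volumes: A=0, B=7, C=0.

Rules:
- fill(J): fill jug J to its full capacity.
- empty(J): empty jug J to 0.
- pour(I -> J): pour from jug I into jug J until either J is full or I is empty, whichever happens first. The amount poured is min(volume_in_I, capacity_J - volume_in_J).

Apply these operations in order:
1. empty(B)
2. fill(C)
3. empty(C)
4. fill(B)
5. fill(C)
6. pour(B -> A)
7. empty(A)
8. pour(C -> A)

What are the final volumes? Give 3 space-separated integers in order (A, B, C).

Answer: 6 1 5

Derivation:
Step 1: empty(B) -> (A=0 B=0 C=0)
Step 2: fill(C) -> (A=0 B=0 C=11)
Step 3: empty(C) -> (A=0 B=0 C=0)
Step 4: fill(B) -> (A=0 B=7 C=0)
Step 5: fill(C) -> (A=0 B=7 C=11)
Step 6: pour(B -> A) -> (A=6 B=1 C=11)
Step 7: empty(A) -> (A=0 B=1 C=11)
Step 8: pour(C -> A) -> (A=6 B=1 C=5)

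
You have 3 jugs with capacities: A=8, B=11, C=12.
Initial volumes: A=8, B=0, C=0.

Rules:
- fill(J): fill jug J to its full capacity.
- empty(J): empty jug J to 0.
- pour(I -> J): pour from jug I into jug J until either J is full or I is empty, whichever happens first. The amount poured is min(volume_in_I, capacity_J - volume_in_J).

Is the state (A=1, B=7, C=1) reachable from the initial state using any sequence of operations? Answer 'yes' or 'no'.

BFS explored all 634 reachable states.
Reachable set includes: (0,0,0), (0,0,1), (0,0,2), (0,0,3), (0,0,4), (0,0,5), (0,0,6), (0,0,7), (0,0,8), (0,0,9), (0,0,10), (0,0,11) ...
Target (A=1, B=7, C=1) not in reachable set → no.

Answer: no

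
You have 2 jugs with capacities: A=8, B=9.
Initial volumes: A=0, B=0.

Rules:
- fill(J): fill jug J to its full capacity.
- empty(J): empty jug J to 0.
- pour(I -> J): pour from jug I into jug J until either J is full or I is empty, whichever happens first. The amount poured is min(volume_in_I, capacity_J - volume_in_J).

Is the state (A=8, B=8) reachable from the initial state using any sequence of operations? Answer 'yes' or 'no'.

Answer: yes

Derivation:
BFS from (A=0, B=0):
  1. fill(A) -> (A=8 B=0)
  2. pour(A -> B) -> (A=0 B=8)
  3. fill(A) -> (A=8 B=8)
Target reached → yes.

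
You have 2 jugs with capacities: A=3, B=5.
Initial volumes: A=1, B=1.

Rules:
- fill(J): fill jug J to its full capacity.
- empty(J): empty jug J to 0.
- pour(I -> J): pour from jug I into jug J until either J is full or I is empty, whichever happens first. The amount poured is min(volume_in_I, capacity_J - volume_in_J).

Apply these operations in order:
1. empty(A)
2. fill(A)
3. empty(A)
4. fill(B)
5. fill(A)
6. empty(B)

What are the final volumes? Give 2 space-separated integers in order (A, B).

Step 1: empty(A) -> (A=0 B=1)
Step 2: fill(A) -> (A=3 B=1)
Step 3: empty(A) -> (A=0 B=1)
Step 4: fill(B) -> (A=0 B=5)
Step 5: fill(A) -> (A=3 B=5)
Step 6: empty(B) -> (A=3 B=0)

Answer: 3 0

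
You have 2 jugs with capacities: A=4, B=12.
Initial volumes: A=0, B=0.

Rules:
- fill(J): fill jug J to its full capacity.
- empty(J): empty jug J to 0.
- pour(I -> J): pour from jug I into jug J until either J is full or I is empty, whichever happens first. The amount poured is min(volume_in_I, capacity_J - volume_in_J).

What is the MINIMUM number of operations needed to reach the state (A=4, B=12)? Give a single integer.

Answer: 2

Derivation:
BFS from (A=0, B=0). One shortest path:
  1. fill(A) -> (A=4 B=0)
  2. fill(B) -> (A=4 B=12)
Reached target in 2 moves.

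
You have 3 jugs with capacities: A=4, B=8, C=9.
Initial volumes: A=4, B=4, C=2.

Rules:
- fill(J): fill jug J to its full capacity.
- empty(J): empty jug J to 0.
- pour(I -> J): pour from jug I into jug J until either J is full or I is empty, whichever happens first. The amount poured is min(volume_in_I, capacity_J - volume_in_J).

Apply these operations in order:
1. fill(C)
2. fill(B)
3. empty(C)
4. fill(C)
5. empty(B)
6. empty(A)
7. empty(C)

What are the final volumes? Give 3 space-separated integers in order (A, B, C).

Answer: 0 0 0

Derivation:
Step 1: fill(C) -> (A=4 B=4 C=9)
Step 2: fill(B) -> (A=4 B=8 C=9)
Step 3: empty(C) -> (A=4 B=8 C=0)
Step 4: fill(C) -> (A=4 B=8 C=9)
Step 5: empty(B) -> (A=4 B=0 C=9)
Step 6: empty(A) -> (A=0 B=0 C=9)
Step 7: empty(C) -> (A=0 B=0 C=0)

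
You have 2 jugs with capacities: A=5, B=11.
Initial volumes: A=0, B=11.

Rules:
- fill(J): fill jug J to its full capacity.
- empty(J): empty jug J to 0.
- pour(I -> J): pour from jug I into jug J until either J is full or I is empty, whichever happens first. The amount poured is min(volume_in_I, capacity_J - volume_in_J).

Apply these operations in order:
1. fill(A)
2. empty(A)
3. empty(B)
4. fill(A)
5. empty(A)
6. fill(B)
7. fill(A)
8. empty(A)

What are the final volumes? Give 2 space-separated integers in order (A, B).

Step 1: fill(A) -> (A=5 B=11)
Step 2: empty(A) -> (A=0 B=11)
Step 3: empty(B) -> (A=0 B=0)
Step 4: fill(A) -> (A=5 B=0)
Step 5: empty(A) -> (A=0 B=0)
Step 6: fill(B) -> (A=0 B=11)
Step 7: fill(A) -> (A=5 B=11)
Step 8: empty(A) -> (A=0 B=11)

Answer: 0 11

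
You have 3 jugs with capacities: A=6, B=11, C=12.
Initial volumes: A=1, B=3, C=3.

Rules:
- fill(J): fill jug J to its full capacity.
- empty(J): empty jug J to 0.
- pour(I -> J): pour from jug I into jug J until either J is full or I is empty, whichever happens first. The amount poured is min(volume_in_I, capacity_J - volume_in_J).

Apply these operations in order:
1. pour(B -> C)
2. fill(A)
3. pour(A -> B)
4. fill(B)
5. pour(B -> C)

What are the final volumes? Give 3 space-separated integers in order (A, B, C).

Answer: 0 5 12

Derivation:
Step 1: pour(B -> C) -> (A=1 B=0 C=6)
Step 2: fill(A) -> (A=6 B=0 C=6)
Step 3: pour(A -> B) -> (A=0 B=6 C=6)
Step 4: fill(B) -> (A=0 B=11 C=6)
Step 5: pour(B -> C) -> (A=0 B=5 C=12)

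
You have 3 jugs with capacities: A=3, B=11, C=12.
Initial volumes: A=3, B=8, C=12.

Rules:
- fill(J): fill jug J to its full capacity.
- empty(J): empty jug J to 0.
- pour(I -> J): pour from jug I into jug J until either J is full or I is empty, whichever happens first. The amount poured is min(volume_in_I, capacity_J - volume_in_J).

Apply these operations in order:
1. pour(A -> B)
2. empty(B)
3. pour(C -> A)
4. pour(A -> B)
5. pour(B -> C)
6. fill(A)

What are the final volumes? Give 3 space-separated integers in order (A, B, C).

Answer: 3 0 12

Derivation:
Step 1: pour(A -> B) -> (A=0 B=11 C=12)
Step 2: empty(B) -> (A=0 B=0 C=12)
Step 3: pour(C -> A) -> (A=3 B=0 C=9)
Step 4: pour(A -> B) -> (A=0 B=3 C=9)
Step 5: pour(B -> C) -> (A=0 B=0 C=12)
Step 6: fill(A) -> (A=3 B=0 C=12)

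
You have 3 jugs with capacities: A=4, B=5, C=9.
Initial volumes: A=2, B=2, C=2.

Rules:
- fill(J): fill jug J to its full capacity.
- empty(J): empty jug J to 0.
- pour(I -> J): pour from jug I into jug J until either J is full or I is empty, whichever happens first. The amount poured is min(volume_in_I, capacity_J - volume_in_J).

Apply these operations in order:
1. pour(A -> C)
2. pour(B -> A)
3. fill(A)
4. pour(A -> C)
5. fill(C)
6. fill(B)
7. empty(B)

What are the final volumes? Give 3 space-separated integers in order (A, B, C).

Answer: 0 0 9

Derivation:
Step 1: pour(A -> C) -> (A=0 B=2 C=4)
Step 2: pour(B -> A) -> (A=2 B=0 C=4)
Step 3: fill(A) -> (A=4 B=0 C=4)
Step 4: pour(A -> C) -> (A=0 B=0 C=8)
Step 5: fill(C) -> (A=0 B=0 C=9)
Step 6: fill(B) -> (A=0 B=5 C=9)
Step 7: empty(B) -> (A=0 B=0 C=9)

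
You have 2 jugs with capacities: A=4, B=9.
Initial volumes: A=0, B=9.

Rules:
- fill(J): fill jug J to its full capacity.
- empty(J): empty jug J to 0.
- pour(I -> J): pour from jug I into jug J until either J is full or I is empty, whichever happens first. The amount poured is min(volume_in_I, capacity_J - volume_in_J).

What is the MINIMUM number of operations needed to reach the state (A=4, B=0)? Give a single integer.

Answer: 2

Derivation:
BFS from (A=0, B=9). One shortest path:
  1. fill(A) -> (A=4 B=9)
  2. empty(B) -> (A=4 B=0)
Reached target in 2 moves.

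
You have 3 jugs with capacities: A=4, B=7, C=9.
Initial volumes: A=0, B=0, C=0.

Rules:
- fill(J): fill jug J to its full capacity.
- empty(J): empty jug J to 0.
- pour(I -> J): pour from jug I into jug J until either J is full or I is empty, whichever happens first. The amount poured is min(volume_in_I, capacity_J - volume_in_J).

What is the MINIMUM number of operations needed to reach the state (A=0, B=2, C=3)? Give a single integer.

Answer: 7

Derivation:
BFS from (A=0, B=0, C=0). One shortest path:
  1. fill(C) -> (A=0 B=0 C=9)
  2. pour(C -> B) -> (A=0 B=7 C=2)
  3. pour(B -> A) -> (A=4 B=3 C=2)
  4. empty(A) -> (A=0 B=3 C=2)
  5. pour(B -> A) -> (A=3 B=0 C=2)
  6. pour(C -> B) -> (A=3 B=2 C=0)
  7. pour(A -> C) -> (A=0 B=2 C=3)
Reached target in 7 moves.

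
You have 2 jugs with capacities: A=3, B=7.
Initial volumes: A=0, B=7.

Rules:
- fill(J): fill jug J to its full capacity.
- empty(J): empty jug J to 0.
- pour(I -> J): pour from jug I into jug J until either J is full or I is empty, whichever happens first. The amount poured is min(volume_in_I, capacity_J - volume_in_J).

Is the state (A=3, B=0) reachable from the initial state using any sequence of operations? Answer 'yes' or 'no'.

BFS from (A=0, B=7):
  1. fill(A) -> (A=3 B=7)
  2. empty(B) -> (A=3 B=0)
Target reached → yes.

Answer: yes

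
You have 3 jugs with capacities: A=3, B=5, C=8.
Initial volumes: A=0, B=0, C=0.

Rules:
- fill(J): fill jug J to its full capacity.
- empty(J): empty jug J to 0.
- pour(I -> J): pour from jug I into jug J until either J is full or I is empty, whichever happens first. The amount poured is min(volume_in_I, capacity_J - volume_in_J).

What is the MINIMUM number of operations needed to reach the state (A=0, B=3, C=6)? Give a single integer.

Answer: 6

Derivation:
BFS from (A=0, B=0, C=0). One shortest path:
  1. fill(A) -> (A=3 B=0 C=0)
  2. pour(A -> B) -> (A=0 B=3 C=0)
  3. fill(A) -> (A=3 B=3 C=0)
  4. pour(A -> C) -> (A=0 B=3 C=3)
  5. fill(A) -> (A=3 B=3 C=3)
  6. pour(A -> C) -> (A=0 B=3 C=6)
Reached target in 6 moves.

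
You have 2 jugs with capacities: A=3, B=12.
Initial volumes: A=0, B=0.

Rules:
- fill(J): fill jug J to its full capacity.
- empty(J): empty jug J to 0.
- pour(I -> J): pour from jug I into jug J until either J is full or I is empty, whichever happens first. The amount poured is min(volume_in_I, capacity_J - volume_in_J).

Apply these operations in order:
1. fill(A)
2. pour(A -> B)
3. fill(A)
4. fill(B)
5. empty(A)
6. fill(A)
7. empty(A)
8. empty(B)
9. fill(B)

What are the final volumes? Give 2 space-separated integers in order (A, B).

Step 1: fill(A) -> (A=3 B=0)
Step 2: pour(A -> B) -> (A=0 B=3)
Step 3: fill(A) -> (A=3 B=3)
Step 4: fill(B) -> (A=3 B=12)
Step 5: empty(A) -> (A=0 B=12)
Step 6: fill(A) -> (A=3 B=12)
Step 7: empty(A) -> (A=0 B=12)
Step 8: empty(B) -> (A=0 B=0)
Step 9: fill(B) -> (A=0 B=12)

Answer: 0 12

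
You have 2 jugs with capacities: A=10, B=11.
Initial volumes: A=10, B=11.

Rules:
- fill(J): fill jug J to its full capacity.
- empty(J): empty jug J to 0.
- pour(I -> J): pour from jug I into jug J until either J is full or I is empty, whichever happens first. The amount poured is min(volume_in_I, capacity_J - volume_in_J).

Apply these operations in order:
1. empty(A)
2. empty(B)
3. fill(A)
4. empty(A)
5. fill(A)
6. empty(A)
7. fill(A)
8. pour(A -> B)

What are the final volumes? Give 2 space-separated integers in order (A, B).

Answer: 0 10

Derivation:
Step 1: empty(A) -> (A=0 B=11)
Step 2: empty(B) -> (A=0 B=0)
Step 3: fill(A) -> (A=10 B=0)
Step 4: empty(A) -> (A=0 B=0)
Step 5: fill(A) -> (A=10 B=0)
Step 6: empty(A) -> (A=0 B=0)
Step 7: fill(A) -> (A=10 B=0)
Step 8: pour(A -> B) -> (A=0 B=10)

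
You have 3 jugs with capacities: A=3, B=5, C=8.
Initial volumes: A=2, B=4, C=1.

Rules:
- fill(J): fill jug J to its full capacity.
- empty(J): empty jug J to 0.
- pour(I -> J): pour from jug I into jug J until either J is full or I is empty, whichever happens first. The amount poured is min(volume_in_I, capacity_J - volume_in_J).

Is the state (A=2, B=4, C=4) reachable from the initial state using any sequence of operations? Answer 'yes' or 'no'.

Answer: no

Derivation:
BFS explored all 161 reachable states.
Reachable set includes: (0,0,0), (0,0,1), (0,0,2), (0,0,3), (0,0,4), (0,0,5), (0,0,6), (0,0,7), (0,0,8), (0,1,0), (0,1,1), (0,1,2) ...
Target (A=2, B=4, C=4) not in reachable set → no.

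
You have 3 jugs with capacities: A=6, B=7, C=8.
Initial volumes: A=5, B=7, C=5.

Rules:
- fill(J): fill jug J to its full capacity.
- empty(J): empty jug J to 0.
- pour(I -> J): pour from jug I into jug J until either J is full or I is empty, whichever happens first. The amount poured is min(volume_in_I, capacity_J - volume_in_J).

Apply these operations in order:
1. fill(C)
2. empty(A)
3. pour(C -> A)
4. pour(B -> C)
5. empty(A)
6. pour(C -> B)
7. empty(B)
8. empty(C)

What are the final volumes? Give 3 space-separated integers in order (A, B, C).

Step 1: fill(C) -> (A=5 B=7 C=8)
Step 2: empty(A) -> (A=0 B=7 C=8)
Step 3: pour(C -> A) -> (A=6 B=7 C=2)
Step 4: pour(B -> C) -> (A=6 B=1 C=8)
Step 5: empty(A) -> (A=0 B=1 C=8)
Step 6: pour(C -> B) -> (A=0 B=7 C=2)
Step 7: empty(B) -> (A=0 B=0 C=2)
Step 8: empty(C) -> (A=0 B=0 C=0)

Answer: 0 0 0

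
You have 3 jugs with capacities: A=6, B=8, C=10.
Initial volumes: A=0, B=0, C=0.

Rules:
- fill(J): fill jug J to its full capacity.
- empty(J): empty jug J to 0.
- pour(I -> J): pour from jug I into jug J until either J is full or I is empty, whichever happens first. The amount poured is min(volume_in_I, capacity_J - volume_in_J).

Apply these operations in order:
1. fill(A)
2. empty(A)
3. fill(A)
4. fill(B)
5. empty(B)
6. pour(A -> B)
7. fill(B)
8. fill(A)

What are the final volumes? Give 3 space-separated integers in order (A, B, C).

Answer: 6 8 0

Derivation:
Step 1: fill(A) -> (A=6 B=0 C=0)
Step 2: empty(A) -> (A=0 B=0 C=0)
Step 3: fill(A) -> (A=6 B=0 C=0)
Step 4: fill(B) -> (A=6 B=8 C=0)
Step 5: empty(B) -> (A=6 B=0 C=0)
Step 6: pour(A -> B) -> (A=0 B=6 C=0)
Step 7: fill(B) -> (A=0 B=8 C=0)
Step 8: fill(A) -> (A=6 B=8 C=0)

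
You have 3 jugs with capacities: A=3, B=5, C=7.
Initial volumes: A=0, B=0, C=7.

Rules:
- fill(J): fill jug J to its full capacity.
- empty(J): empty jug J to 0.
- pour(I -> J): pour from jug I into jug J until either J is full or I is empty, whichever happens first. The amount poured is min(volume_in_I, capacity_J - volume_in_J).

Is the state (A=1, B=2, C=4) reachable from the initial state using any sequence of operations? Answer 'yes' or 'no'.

Answer: no

Derivation:
BFS explored all 144 reachable states.
Reachable set includes: (0,0,0), (0,0,1), (0,0,2), (0,0,3), (0,0,4), (0,0,5), (0,0,6), (0,0,7), (0,1,0), (0,1,1), (0,1,2), (0,1,3) ...
Target (A=1, B=2, C=4) not in reachable set → no.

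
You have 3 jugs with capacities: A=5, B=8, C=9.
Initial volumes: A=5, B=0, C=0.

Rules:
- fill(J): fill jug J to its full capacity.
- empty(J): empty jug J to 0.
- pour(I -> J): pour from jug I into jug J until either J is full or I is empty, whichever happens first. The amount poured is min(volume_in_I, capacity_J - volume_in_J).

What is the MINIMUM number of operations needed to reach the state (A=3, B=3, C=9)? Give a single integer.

BFS from (A=5, B=0, C=0). One shortest path:
  1. pour(A -> B) -> (A=0 B=5 C=0)
  2. fill(A) -> (A=5 B=5 C=0)
  3. pour(A -> B) -> (A=2 B=8 C=0)
  4. pour(A -> C) -> (A=0 B=8 C=2)
  5. fill(A) -> (A=5 B=8 C=2)
  6. pour(A -> C) -> (A=0 B=8 C=7)
  7. pour(B -> A) -> (A=5 B=3 C=7)
  8. pour(A -> C) -> (A=3 B=3 C=9)
Reached target in 8 moves.

Answer: 8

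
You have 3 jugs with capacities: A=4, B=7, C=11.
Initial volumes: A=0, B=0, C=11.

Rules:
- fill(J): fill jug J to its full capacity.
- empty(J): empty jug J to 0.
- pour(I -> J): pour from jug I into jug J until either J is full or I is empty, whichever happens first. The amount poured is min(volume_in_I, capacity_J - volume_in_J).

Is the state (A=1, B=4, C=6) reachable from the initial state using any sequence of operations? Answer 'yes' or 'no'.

BFS explored all 300 reachable states.
Reachable set includes: (0,0,0), (0,0,1), (0,0,2), (0,0,3), (0,0,4), (0,0,5), (0,0,6), (0,0,7), (0,0,8), (0,0,9), (0,0,10), (0,0,11) ...
Target (A=1, B=4, C=6) not in reachable set → no.

Answer: no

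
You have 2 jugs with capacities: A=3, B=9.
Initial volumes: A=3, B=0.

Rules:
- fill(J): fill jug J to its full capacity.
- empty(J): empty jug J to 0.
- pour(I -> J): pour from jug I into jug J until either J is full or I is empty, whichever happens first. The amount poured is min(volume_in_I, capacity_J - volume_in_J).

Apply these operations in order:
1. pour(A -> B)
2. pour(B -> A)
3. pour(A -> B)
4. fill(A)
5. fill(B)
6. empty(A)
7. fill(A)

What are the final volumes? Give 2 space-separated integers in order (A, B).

Answer: 3 9

Derivation:
Step 1: pour(A -> B) -> (A=0 B=3)
Step 2: pour(B -> A) -> (A=3 B=0)
Step 3: pour(A -> B) -> (A=0 B=3)
Step 4: fill(A) -> (A=3 B=3)
Step 5: fill(B) -> (A=3 B=9)
Step 6: empty(A) -> (A=0 B=9)
Step 7: fill(A) -> (A=3 B=9)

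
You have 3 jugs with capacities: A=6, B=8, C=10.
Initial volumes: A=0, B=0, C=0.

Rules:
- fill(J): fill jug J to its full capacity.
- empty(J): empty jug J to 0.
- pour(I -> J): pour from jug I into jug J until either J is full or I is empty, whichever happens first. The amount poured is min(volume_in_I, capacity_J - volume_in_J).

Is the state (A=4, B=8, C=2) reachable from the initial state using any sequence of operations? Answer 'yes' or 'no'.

BFS from (A=0, B=0, C=0):
  1. fill(A) -> (A=6 B=0 C=0)
  2. fill(B) -> (A=6 B=8 C=0)
  3. pour(B -> C) -> (A=6 B=0 C=8)
  4. pour(A -> C) -> (A=4 B=0 C=10)
  5. pour(C -> B) -> (A=4 B=8 C=2)
Target reached → yes.

Answer: yes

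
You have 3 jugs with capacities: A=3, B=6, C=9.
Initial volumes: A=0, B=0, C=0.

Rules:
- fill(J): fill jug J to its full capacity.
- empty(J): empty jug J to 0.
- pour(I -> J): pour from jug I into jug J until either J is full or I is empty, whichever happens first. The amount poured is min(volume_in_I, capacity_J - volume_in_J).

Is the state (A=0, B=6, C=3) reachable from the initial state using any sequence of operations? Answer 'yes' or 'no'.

Answer: yes

Derivation:
BFS from (A=0, B=0, C=0):
  1. fill(C) -> (A=0 B=0 C=9)
  2. pour(C -> B) -> (A=0 B=6 C=3)
Target reached → yes.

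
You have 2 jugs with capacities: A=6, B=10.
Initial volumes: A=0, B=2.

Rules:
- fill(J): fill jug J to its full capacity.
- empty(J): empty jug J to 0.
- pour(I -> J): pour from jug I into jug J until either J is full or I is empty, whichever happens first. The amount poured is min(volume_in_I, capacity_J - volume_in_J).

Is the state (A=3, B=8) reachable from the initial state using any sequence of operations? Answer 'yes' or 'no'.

BFS explored all 16 reachable states.
Reachable set includes: (0,0), (0,2), (0,4), (0,6), (0,8), (0,10), (2,0), (2,10), (4,0), (4,10), (6,0), (6,2) ...
Target (A=3, B=8) not in reachable set → no.

Answer: no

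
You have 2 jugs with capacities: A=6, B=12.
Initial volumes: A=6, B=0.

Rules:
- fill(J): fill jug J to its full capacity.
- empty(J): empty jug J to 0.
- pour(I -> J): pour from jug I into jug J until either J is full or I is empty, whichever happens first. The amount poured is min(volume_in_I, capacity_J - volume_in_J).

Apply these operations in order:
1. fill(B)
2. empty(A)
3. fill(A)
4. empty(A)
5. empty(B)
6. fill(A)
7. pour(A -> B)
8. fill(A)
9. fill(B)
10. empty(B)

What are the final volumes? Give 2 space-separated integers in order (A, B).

Answer: 6 0

Derivation:
Step 1: fill(B) -> (A=6 B=12)
Step 2: empty(A) -> (A=0 B=12)
Step 3: fill(A) -> (A=6 B=12)
Step 4: empty(A) -> (A=0 B=12)
Step 5: empty(B) -> (A=0 B=0)
Step 6: fill(A) -> (A=6 B=0)
Step 7: pour(A -> B) -> (A=0 B=6)
Step 8: fill(A) -> (A=6 B=6)
Step 9: fill(B) -> (A=6 B=12)
Step 10: empty(B) -> (A=6 B=0)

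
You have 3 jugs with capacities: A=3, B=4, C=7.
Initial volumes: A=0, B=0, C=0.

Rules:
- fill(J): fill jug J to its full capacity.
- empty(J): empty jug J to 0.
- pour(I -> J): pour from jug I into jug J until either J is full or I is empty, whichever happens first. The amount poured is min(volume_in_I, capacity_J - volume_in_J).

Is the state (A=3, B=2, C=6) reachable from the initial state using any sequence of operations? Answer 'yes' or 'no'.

Answer: yes

Derivation:
BFS from (A=0, B=0, C=0):
  1. fill(C) -> (A=0 B=0 C=7)
  2. pour(C -> B) -> (A=0 B=4 C=3)
  3. pour(B -> A) -> (A=3 B=1 C=3)
  4. pour(A -> C) -> (A=0 B=1 C=6)
  5. pour(B -> A) -> (A=1 B=0 C=6)
  6. fill(B) -> (A=1 B=4 C=6)
  7. pour(B -> A) -> (A=3 B=2 C=6)
Target reached → yes.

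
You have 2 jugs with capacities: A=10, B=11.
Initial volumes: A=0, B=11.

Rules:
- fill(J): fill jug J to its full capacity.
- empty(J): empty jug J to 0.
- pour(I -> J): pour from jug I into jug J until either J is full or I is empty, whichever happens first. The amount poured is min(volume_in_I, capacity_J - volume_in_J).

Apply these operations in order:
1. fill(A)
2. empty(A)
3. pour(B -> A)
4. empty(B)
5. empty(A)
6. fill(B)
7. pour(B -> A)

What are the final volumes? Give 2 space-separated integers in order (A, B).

Answer: 10 1

Derivation:
Step 1: fill(A) -> (A=10 B=11)
Step 2: empty(A) -> (A=0 B=11)
Step 3: pour(B -> A) -> (A=10 B=1)
Step 4: empty(B) -> (A=10 B=0)
Step 5: empty(A) -> (A=0 B=0)
Step 6: fill(B) -> (A=0 B=11)
Step 7: pour(B -> A) -> (A=10 B=1)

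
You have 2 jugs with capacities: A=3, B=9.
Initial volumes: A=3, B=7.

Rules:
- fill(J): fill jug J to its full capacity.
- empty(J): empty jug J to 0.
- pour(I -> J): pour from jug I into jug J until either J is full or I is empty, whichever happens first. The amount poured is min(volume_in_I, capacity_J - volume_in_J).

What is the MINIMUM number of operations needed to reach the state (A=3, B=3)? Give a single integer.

BFS from (A=3, B=7). One shortest path:
  1. empty(B) -> (A=3 B=0)
  2. pour(A -> B) -> (A=0 B=3)
  3. fill(A) -> (A=3 B=3)
Reached target in 3 moves.

Answer: 3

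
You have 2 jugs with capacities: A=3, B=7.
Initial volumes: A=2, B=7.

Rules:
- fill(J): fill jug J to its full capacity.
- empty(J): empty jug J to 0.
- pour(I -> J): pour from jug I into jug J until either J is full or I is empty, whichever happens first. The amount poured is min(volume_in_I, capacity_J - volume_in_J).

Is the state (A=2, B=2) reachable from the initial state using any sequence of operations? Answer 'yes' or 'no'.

BFS explored all 20 reachable states.
Reachable set includes: (0,0), (0,1), (0,2), (0,3), (0,4), (0,5), (0,6), (0,7), (1,0), (1,7), (2,0), (2,7) ...
Target (A=2, B=2) not in reachable set → no.

Answer: no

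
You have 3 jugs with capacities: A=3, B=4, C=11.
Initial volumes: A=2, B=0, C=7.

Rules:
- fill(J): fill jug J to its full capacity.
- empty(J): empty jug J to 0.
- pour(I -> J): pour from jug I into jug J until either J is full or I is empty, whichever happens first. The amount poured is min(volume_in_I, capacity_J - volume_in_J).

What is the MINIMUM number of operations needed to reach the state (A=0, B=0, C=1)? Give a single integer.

Answer: 5

Derivation:
BFS from (A=2, B=0, C=7). One shortest path:
  1. empty(A) -> (A=0 B=0 C=7)
  2. pour(C -> A) -> (A=3 B=0 C=4)
  3. empty(A) -> (A=0 B=0 C=4)
  4. pour(C -> A) -> (A=3 B=0 C=1)
  5. empty(A) -> (A=0 B=0 C=1)
Reached target in 5 moves.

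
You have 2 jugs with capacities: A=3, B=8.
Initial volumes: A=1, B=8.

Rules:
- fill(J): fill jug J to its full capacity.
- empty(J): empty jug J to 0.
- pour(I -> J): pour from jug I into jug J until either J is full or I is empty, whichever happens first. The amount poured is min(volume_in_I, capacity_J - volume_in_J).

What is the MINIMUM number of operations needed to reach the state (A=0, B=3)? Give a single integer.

Answer: 3

Derivation:
BFS from (A=1, B=8). One shortest path:
  1. fill(A) -> (A=3 B=8)
  2. empty(B) -> (A=3 B=0)
  3. pour(A -> B) -> (A=0 B=3)
Reached target in 3 moves.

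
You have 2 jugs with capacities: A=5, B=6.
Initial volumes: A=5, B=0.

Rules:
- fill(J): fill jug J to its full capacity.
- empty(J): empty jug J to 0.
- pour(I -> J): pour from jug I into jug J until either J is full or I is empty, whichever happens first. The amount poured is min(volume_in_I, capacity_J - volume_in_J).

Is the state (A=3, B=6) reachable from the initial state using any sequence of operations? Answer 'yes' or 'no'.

BFS from (A=5, B=0):
  1. pour(A -> B) -> (A=0 B=5)
  2. fill(A) -> (A=5 B=5)
  3. pour(A -> B) -> (A=4 B=6)
  4. empty(B) -> (A=4 B=0)
  5. pour(A -> B) -> (A=0 B=4)
  6. fill(A) -> (A=5 B=4)
  7. pour(A -> B) -> (A=3 B=6)
Target reached → yes.

Answer: yes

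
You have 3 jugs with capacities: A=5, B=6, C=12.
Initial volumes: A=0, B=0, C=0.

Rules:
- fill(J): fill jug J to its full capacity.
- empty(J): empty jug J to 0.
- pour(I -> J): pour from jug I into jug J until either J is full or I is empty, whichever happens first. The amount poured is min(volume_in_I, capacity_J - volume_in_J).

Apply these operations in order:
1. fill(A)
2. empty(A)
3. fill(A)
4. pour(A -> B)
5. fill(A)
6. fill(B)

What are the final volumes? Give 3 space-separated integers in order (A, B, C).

Step 1: fill(A) -> (A=5 B=0 C=0)
Step 2: empty(A) -> (A=0 B=0 C=0)
Step 3: fill(A) -> (A=5 B=0 C=0)
Step 4: pour(A -> B) -> (A=0 B=5 C=0)
Step 5: fill(A) -> (A=5 B=5 C=0)
Step 6: fill(B) -> (A=5 B=6 C=0)

Answer: 5 6 0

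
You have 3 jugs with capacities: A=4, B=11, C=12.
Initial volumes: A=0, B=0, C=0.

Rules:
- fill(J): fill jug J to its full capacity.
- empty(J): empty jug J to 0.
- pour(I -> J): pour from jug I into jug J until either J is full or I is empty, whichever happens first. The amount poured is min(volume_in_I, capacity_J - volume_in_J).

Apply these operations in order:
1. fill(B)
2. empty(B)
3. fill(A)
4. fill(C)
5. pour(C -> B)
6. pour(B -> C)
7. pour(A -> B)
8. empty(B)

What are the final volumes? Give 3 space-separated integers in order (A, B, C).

Step 1: fill(B) -> (A=0 B=11 C=0)
Step 2: empty(B) -> (A=0 B=0 C=0)
Step 3: fill(A) -> (A=4 B=0 C=0)
Step 4: fill(C) -> (A=4 B=0 C=12)
Step 5: pour(C -> B) -> (A=4 B=11 C=1)
Step 6: pour(B -> C) -> (A=4 B=0 C=12)
Step 7: pour(A -> B) -> (A=0 B=4 C=12)
Step 8: empty(B) -> (A=0 B=0 C=12)

Answer: 0 0 12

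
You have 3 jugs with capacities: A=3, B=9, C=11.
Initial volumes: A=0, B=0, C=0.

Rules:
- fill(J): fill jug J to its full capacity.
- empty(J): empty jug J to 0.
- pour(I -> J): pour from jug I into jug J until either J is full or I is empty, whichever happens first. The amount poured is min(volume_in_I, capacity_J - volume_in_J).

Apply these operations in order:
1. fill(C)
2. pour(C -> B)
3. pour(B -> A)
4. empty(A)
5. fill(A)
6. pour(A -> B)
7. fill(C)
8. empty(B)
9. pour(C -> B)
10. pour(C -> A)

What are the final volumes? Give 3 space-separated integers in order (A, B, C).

Answer: 2 9 0

Derivation:
Step 1: fill(C) -> (A=0 B=0 C=11)
Step 2: pour(C -> B) -> (A=0 B=9 C=2)
Step 3: pour(B -> A) -> (A=3 B=6 C=2)
Step 4: empty(A) -> (A=0 B=6 C=2)
Step 5: fill(A) -> (A=3 B=6 C=2)
Step 6: pour(A -> B) -> (A=0 B=9 C=2)
Step 7: fill(C) -> (A=0 B=9 C=11)
Step 8: empty(B) -> (A=0 B=0 C=11)
Step 9: pour(C -> B) -> (A=0 B=9 C=2)
Step 10: pour(C -> A) -> (A=2 B=9 C=0)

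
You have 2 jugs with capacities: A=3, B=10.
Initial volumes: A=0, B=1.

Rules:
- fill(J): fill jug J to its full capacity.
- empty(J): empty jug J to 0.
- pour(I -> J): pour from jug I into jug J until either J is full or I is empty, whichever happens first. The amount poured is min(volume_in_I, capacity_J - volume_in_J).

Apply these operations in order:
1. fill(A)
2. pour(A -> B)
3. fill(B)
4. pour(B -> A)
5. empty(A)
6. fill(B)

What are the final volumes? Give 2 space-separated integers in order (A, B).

Answer: 0 10

Derivation:
Step 1: fill(A) -> (A=3 B=1)
Step 2: pour(A -> B) -> (A=0 B=4)
Step 3: fill(B) -> (A=0 B=10)
Step 4: pour(B -> A) -> (A=3 B=7)
Step 5: empty(A) -> (A=0 B=7)
Step 6: fill(B) -> (A=0 B=10)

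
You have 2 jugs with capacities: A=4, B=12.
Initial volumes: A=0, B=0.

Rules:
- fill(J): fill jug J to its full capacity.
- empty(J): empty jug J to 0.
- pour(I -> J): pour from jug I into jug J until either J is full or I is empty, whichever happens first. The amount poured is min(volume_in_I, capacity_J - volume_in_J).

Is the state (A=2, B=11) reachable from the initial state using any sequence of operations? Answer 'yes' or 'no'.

BFS explored all 8 reachable states.
Reachable set includes: (0,0), (0,4), (0,8), (0,12), (4,0), (4,4), (4,8), (4,12)
Target (A=2, B=11) not in reachable set → no.

Answer: no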